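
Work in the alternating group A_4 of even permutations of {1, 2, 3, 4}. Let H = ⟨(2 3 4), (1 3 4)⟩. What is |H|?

|⟨(2 3 4)⟩| = 3 and |⟨(1 3 4)⟩| = 3, so |H| is a multiple of lcm(3, 3) = 3 and divides |G| = 12.
Closing {(2 3 4), (1 3 4)} under the group operation gives all of G, so |H| = 12.

12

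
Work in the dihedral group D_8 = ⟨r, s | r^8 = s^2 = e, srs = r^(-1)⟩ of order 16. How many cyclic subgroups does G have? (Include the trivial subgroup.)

Each element a generates a cyclic subgroup ⟨a⟩; distinct elements may generate the same one (a cyclic group of order d has φ(d) generators).
Cyclic subgroups by order — order 1: 1; order 2: 9; order 4: 1; order 8: 1.
Total: 12.

12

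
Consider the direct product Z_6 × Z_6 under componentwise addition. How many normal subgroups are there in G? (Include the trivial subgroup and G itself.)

G is abelian, so every subgroup is normal.
G has 30 subgroups in total, hence 30 normal subgroups.

30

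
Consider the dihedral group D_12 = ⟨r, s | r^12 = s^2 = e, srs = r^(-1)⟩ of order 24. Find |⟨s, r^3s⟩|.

|⟨s⟩| = 2 and |⟨r^3s⟩| = 2, so |H| is a multiple of lcm(2, 2) = 2 and divides |G| = 24.
Closing under the operation: H = {e, r^3, r^6, r^9, s, r^3s, r^6s, r^9s}, so |H| = 8.

8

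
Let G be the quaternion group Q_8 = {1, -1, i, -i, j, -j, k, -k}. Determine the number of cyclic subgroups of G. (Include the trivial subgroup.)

5

Group the elements of G by the cyclic subgroup they generate; each cyclic subgroup of order d accounts for φ(d) elements.
Cyclic subgroups by order — order 1: 1; order 2: 1; order 4: 3.
Total: 5.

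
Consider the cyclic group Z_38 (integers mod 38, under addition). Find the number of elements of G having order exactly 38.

In a cyclic group of order 38, the number of elements of order d (for d | 38) is φ(d).
φ(38) = 18.

18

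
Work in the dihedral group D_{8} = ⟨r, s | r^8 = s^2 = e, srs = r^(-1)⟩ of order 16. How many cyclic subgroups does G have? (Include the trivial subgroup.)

Each element a generates a cyclic subgroup ⟨a⟩; distinct elements may generate the same one (a cyclic group of order d has φ(d) generators).
Cyclic subgroups by order — order 1: 1; order 2: 9; order 4: 1; order 8: 1.
Total: 12.

12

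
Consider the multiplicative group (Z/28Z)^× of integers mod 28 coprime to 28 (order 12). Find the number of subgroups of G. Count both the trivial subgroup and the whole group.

10

|G| = 12, so by Lagrange every subgroup order divides 12. Divisors: 1, 2, 3, 4, 6, 12.
Subgroups by order — order 1: 1; order 2: 3; order 3: 1; order 4: 1; order 6: 3; order 12: 1.
Total: 1 + 3 + 1 + 1 + 3 + 1 = 10.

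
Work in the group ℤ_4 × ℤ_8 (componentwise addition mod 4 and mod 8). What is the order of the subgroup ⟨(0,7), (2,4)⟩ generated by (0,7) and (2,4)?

16

|⟨(0,7)⟩| = 8 and |⟨(2,4)⟩| = 2, so |H| is a multiple of lcm(8, 2) = 8 and divides |G| = 32.
Closing under the operation: H = {(0,0), (0,1), (0,2), (0,3), (0,4), (0,5), (0,6), (0,7), (2,0), (2,1), (2,2), (2,3), (2,4), (2,5), (2,6), (2,7)}, so |H| = 16.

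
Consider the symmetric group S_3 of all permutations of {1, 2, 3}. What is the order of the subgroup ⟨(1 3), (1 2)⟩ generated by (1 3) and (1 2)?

6

|⟨(1 3)⟩| = 2 and |⟨(1 2)⟩| = 2, so |H| is a multiple of lcm(2, 2) = 2 and divides |G| = 6.
Closing {(1 3), (1 2)} under the group operation gives all of G, so |H| = 6.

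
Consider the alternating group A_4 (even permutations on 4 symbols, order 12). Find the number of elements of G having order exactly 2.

The elements of order 2 are: (1 2)(3 4), (1 3)(2 4), (1 4)(2 3).
That's 3.

3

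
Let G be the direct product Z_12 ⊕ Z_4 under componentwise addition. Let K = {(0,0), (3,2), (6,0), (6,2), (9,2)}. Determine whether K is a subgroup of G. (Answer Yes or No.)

|K| = 5 does not divide |G| = 48, so by Lagrange K is not a subgroup.

No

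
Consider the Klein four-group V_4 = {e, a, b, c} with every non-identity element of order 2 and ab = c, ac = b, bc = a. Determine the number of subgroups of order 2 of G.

3

|G| = 4 and 2 | 4, so subgroups of order 2 are possible by Lagrange.
The subgroups of order 2 are: {e, a}; {e, b}; {e, c}.
So G has 3 subgroups of order 2.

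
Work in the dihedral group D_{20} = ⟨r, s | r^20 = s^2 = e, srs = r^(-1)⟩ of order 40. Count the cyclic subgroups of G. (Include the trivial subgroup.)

26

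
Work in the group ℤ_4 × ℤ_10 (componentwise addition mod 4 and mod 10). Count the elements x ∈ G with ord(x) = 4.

4

An element (a,b) has order lcm(ord(a), ord(b)); count pairs with lcm equal to 4.
Enumerating gives 4 such elements.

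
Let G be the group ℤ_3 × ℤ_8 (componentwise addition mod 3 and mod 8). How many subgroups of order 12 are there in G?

1

|G| = 24 and 12 | 24, so subgroups of order 12 are possible by Lagrange.
The subgroups of order 12 are: {(0,0), (0,2), (0,4), (0,6), (1,0), (1,2), (1,4), (1,6), (2,0), (2,2), (2,4), (2,6)}.
So G has 1 subgroup of order 12.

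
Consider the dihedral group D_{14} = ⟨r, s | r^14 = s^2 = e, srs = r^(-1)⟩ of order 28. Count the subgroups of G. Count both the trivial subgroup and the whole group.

|G| = 28, so by Lagrange every subgroup order divides 28. Divisors: 1, 2, 4, 7, 14, 28.
Subgroups by order — order 1: 1; order 2: 15; order 4: 7; order 7: 1; order 14: 3; order 28: 1.
Total: 1 + 15 + 7 + 1 + 3 + 1 = 28.

28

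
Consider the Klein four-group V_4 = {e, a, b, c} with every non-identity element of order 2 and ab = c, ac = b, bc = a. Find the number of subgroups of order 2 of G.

|G| = 4 and 2 | 4, so subgroups of order 2 are possible by Lagrange.
The subgroups of order 2 are: {e, a}; {e, b}; {e, c}.
So G has 3 subgroups of order 2.

3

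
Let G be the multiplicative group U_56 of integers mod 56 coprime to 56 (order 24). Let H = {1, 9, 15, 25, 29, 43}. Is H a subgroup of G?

No

Closure fails: 9 · 43 = 51 ∉ H. So H is not a subgroup.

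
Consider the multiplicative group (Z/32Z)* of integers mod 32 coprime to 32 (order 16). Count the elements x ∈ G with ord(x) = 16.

0

No element of G has order 16 (even though 16 | 16).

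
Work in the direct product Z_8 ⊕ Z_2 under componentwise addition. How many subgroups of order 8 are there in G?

3

|G| = 16 and 8 | 16, so subgroups of order 8 are possible by Lagrange.
The subgroups of order 8 are: {(0,0), (0,1), (2,0), (2,1), (4,0), (4,1), (6,0), (6,1)}; {(0,0), (1,0), (2,0), (3,0), (4,0), (5,0), (6,0), (7,0)}; {(0,0), (1,1), (2,0), (3,1), (4,0), (5,1), (6,0), (7,1)}.
So G has 3 subgroups of order 8.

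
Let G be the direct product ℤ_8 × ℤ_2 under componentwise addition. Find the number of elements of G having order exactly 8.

8

An element (a,b) has order lcm(ord(a), ord(b)); count pairs with lcm equal to 8.
Enumerating gives 8 such elements.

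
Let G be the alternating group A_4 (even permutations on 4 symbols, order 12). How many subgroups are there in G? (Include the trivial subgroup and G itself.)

10

|G| = 12, so by Lagrange every subgroup order divides 12. Divisors: 1, 2, 3, 4, 6, 12.
Subgroups by order — order 1: 1; order 2: 3; order 3: 4; order 4: 1; order 6: 0; order 12: 1.
Total: 1 + 3 + 4 + 1 + 0 + 1 = 10.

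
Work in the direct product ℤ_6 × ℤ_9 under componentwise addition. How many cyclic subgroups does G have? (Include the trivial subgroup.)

16

A cyclic subgroup of order d is generated by each of its φ(d) elements of order d, so the cyclic subgroups of order d number (#elements of order d)/φ(d).
Cyclic subgroups by order — order 1: 1; order 2: 1; order 3: 4; order 6: 4; order 9: 3; order 18: 3.
Total: 16.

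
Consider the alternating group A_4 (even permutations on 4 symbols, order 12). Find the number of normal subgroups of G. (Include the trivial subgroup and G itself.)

G has 10 subgroups. Checking conjugation-invariance by order — order 1: 1/1 normal; order 2: 0/3 normal; order 3: 0/4 normal; order 4: 1/1 normal; order 12: 1/1 normal.
Total normal subgroups: 3.

3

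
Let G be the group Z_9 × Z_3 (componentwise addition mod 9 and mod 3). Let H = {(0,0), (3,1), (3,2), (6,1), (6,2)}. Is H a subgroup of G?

|H| = 5 does not divide |G| = 27, so by Lagrange H is not a subgroup.

No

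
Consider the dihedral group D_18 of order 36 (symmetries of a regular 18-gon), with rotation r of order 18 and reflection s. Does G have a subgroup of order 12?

Yes

12 | 36. A subgroup of order 12 is {e, r^3, r^6, r^9, r^12, r^15, rs, r^4s, r^7s, r^10s, r^13s, r^16s}.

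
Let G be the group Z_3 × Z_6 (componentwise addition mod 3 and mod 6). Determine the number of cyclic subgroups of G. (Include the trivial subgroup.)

Each element a generates a cyclic subgroup ⟨a⟩; distinct elements may generate the same one (a cyclic group of order d has φ(d) generators).
Cyclic subgroups by order — order 1: 1; order 2: 1; order 3: 4; order 6: 4.
Total: 10.

10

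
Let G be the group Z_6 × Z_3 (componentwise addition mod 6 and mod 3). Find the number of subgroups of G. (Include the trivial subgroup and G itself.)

|G| = 18, so by Lagrange every subgroup order divides 18. Divisors: 1, 2, 3, 6, 9, 18.
Subgroups by order — order 1: 1; order 2: 1; order 3: 4; order 6: 4; order 9: 1; order 18: 1.
Total: 1 + 1 + 4 + 4 + 1 + 1 = 12.

12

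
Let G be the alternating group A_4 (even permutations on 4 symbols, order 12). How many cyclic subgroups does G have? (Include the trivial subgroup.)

Each element a generates a cyclic subgroup ⟨a⟩; distinct elements may generate the same one (a cyclic group of order d has φ(d) generators).
Cyclic subgroups by order — order 1: 1; order 2: 3; order 3: 4.
Total: 8.

8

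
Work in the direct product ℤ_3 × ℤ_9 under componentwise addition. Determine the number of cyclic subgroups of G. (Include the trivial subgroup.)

A cyclic subgroup of order d is generated by each of its φ(d) elements of order d, so the cyclic subgroups of order d number (#elements of order d)/φ(d).
Cyclic subgroups by order — order 1: 1; order 3: 4; order 9: 3.
Total: 8.

8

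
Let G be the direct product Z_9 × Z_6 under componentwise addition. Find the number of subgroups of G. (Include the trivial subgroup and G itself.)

|G| = 54, so by Lagrange every subgroup order divides 54. Divisors: 1, 2, 3, 6, 9, 18, 27, 54.
Subgroups by order — order 1: 1; order 2: 1; order 3: 4; order 6: 4; order 9: 4; order 18: 4; order 27: 1; order 54: 1.
Total: 1 + 1 + 4 + 4 + 4 + 4 + 1 + 1 = 20.

20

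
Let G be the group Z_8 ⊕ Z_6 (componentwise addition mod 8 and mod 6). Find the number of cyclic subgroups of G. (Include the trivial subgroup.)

16

Each element a generates a cyclic subgroup ⟨a⟩; distinct elements may generate the same one (a cyclic group of order d has φ(d) generators).
Cyclic subgroups by order — order 1: 1; order 2: 3; order 3: 1; order 4: 2; order 6: 3; order 8: 2; order 12: 2; order 24: 2.
Total: 16.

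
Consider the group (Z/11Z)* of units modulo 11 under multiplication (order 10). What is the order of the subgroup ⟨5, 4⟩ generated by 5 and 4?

|⟨5⟩| = 5 and |⟨4⟩| = 5, so |H| is a multiple of lcm(5, 5) = 5 and divides |G| = 10.
Closing under the operation: H = {1, 3, 4, 5, 9}, so |H| = 5.

5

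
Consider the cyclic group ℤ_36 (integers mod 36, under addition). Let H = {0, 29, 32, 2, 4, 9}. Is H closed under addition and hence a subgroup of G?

No

2 ∈ H but its inverse 34 ∉ H, so H is not a subgroup.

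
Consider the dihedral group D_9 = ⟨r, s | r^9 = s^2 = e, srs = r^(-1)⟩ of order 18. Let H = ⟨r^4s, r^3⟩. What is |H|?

6

|⟨r^4s⟩| = 2 and |⟨r^3⟩| = 3, so |H| is a multiple of lcm(2, 3) = 6 and divides |G| = 18.
Closing under the operation: H = {e, r^3, r^6, rs, r^4s, r^7s}, so |H| = 6.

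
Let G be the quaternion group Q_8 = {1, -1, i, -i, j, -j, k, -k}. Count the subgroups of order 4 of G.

|G| = 8 and 4 | 8, so subgroups of order 4 are possible by Lagrange.
The subgroups of order 4 are: {1, -1, i, -i}; {1, -1, j, -j}; {1, -1, k, -k}.
So G has 3 subgroups of order 4.

3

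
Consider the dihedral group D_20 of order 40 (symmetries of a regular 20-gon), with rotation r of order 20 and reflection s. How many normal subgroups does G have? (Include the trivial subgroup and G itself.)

9

G has 48 subgroups. Checking conjugation-invariance by order — order 1: 1/1 normal; order 2: 1/21 normal; order 4: 1/11 normal; order 5: 1/1 normal; order 8: 0/5 normal; order 10: 1/5 normal; order 20: 3/3 normal; order 40: 1/1 normal.
Total normal subgroups: 9.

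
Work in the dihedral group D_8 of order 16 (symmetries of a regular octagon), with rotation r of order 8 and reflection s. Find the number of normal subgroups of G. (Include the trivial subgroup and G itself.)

7

G has 19 subgroups. Checking conjugation-invariance by order — order 1: 1/1 normal; order 2: 1/9 normal; order 4: 1/5 normal; order 8: 3/3 normal; order 16: 1/1 normal.
Total normal subgroups: 7.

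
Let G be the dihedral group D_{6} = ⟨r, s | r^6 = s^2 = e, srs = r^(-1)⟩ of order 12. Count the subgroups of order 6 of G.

|G| = 12 and 6 | 12, so subgroups of order 6 are possible by Lagrange.
The subgroups of order 6 are: {e, r, r^2, r^3, r^4, r^5}; {e, r^2, r^4, s, r^2s, r^4s}; {e, r^2, r^4, rs, r^3s, r^5s}.
So G has 3 subgroups of order 6.

3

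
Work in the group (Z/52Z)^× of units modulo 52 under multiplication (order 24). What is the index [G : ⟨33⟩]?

2

|⟨33⟩| = 12 and |G| = 24.
By Lagrange, [G : H] = |G|/|H| = 24/12 = 2.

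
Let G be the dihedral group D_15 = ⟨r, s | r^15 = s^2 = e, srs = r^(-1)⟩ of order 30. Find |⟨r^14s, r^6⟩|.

10

|⟨r^14s⟩| = 2 and |⟨r^6⟩| = 5, so |H| is a multiple of lcm(2, 5) = 10 and divides |G| = 30.
Closing under the operation: H = {e, r^3, r^6, r^9, r^12, r^2s, r^5s, r^8s, r^11s, r^14s}, so |H| = 10.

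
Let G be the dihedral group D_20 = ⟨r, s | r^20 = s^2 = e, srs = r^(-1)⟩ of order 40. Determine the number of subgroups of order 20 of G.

3

|G| = 40 and 20 | 40, so subgroups of order 20 are possible by Lagrange.
The subgroups of order 20 are: {e, r, r^2, r^3, r^4, r^5, r^6, r^7, r^8, r^9, r^10, r^11, r^12, r^13, r^14, r^15, r^16, r^17, r^18, r^19}; {e, r^2, r^4, r^6, r^8, r^10, r^12, r^14, r^16, r^18, s, r^2s, r^4s, r^6s, r^8s, r^10s, r^12s, r^14s, r^16s, r^18s}; {e, r^2, r^4, r^6, r^8, r^10, r^12, r^14, r^16, r^18, rs, r^3s, r^5s, r^7s, r^9s, r^11s, r^13s, r^15s, r^17s, r^19s}.
So G has 3 subgroups of order 20.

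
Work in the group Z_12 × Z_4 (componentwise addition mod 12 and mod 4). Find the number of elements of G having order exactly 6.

6

An element (a,b) has order lcm(ord(a), ord(b)); count pairs with lcm equal to 6.
Enumerating gives 6 such elements.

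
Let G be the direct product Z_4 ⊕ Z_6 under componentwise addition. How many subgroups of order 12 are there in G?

|G| = 24 and 12 | 24, so subgroups of order 12 are possible by Lagrange.
The subgroups of order 12 are: {(0,0), (0,1), (0,2), (0,3), (0,4), (0,5), (2,0), (2,1), (2,2), (2,3), (2,4), (2,5)}; {(0,0), (0,2), (0,4), (1,0), (1,2), (1,4), (2,0), (2,2), (2,4), (3,0), (3,2), (3,4)}; {(0,0), (0,2), (0,4), (1,1), (1,3), (1,5), (2,0), (2,2), (2,4), (3,1), (3,3), (3,5)}.
So G has 3 subgroups of order 12.

3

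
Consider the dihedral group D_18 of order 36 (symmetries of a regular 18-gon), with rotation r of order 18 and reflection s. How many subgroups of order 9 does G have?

1

|G| = 36 and 9 | 36, so subgroups of order 9 are possible by Lagrange.
The subgroups of order 9 are: {e, r^2, r^4, r^6, r^8, r^10, r^12, r^14, r^16}.
So G has 1 subgroup of order 9.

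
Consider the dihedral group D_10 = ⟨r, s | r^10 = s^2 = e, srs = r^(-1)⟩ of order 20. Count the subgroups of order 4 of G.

|G| = 20 and 4 | 20, so subgroups of order 4 are possible by Lagrange.
The subgroups of order 4 are: {e, r^5, r^2s, r^7s}; {e, r^5, r^3s, r^8s}; {e, r^5, r^4s, r^9s}; {e, r^5, s, r^5s}; … (5 in all).
So G has 5 subgroups of order 4.

5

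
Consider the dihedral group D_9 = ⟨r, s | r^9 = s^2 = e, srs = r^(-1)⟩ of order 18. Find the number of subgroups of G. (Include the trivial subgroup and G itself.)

16

|G| = 18, so by Lagrange every subgroup order divides 18. Divisors: 1, 2, 3, 6, 9, 18.
Subgroups by order — order 1: 1; order 2: 9; order 3: 1; order 6: 3; order 9: 1; order 18: 1.
Total: 1 + 9 + 1 + 3 + 1 + 1 = 16.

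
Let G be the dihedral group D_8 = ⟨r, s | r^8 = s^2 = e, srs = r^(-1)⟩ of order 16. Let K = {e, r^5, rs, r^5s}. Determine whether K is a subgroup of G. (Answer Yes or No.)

No

r^5 ∈ K but its inverse r^3 ∉ K, so K is not a subgroup.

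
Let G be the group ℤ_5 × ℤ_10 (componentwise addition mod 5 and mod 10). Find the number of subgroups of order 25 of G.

|G| = 50 and 25 | 50, so subgroups of order 25 are possible by Lagrange.
The subgroups of order 25 are: {(0,0), (0,2), (0,4), (0,6), (0,8), (1,0), (1,2), (1,4), (1,6), (1,8), (2,0), (2,2), (2,4), (2,6), (2,8), (3,0), (3,2), (3,4), (3,6), (3,8), (4,0), (4,2), (4,4), (4,6), (4,8)}.
So G has 1 subgroup of order 25.

1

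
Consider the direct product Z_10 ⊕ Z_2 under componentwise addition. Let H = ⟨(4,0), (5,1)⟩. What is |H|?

|⟨(4,0)⟩| = 5 and |⟨(5,1)⟩| = 2, so |H| is a multiple of lcm(5, 2) = 10 and divides |G| = 20.
Closing under the operation: H = {(0,0), (1,1), (2,0), (3,1), (4,0), (5,1), (6,0), (7,1), (8,0), (9,1)}, so |H| = 10.

10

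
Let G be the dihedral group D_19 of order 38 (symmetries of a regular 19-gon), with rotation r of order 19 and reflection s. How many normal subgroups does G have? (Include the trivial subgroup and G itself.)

G has 22 subgroups. Checking conjugation-invariance by order — order 1: 1/1 normal; order 2: 0/19 normal; order 19: 1/1 normal; order 38: 1/1 normal.
Total normal subgroups: 3.

3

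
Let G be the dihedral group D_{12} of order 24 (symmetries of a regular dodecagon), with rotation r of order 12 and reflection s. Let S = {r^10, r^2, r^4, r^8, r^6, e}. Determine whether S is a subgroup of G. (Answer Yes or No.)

Yes

|S| = 6 divides |G| = 24, consistent with Lagrange.
S contains the identity, every element's inverse is in S, and S is closed under ·: it is a subgroup.
In fact S = ⟨r^10⟩.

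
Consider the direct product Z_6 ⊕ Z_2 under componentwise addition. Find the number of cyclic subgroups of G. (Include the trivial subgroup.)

8

Each element a generates a cyclic subgroup ⟨a⟩; distinct elements may generate the same one (a cyclic group of order d has φ(d) generators).
Cyclic subgroups by order — order 1: 1; order 2: 3; order 3: 1; order 6: 3.
Total: 8.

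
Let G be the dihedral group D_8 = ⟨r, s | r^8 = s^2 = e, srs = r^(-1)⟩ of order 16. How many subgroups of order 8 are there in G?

|G| = 16 and 8 | 16, so subgroups of order 8 are possible by Lagrange.
The subgroups of order 8 are: {e, r, r^2, r^3, r^4, r^5, r^6, r^7}; {e, r^2, r^4, r^6, s, r^2s, r^4s, r^6s}; {e, r^2, r^4, r^6, rs, r^3s, r^5s, r^7s}.
So G has 3 subgroups of order 8.

3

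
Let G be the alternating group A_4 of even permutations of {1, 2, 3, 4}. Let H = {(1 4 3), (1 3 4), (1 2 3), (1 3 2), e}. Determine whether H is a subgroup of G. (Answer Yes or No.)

|H| = 5 does not divide |G| = 12, so by Lagrange H is not a subgroup.

No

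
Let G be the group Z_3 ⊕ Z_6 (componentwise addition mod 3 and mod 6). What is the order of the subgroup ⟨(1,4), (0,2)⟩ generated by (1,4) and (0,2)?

|⟨(1,4)⟩| = 3 and |⟨(0,2)⟩| = 3, so |H| is a multiple of lcm(3, 3) = 3 and divides |G| = 18.
Closing under the operation: H = {(0,0), (0,2), (0,4), (1,0), (1,2), (1,4), (2,0), (2,2), (2,4)}, so |H| = 9.

9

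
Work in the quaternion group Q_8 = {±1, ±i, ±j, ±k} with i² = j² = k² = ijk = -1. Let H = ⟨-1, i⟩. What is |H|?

|⟨-1⟩| = 2 and |⟨i⟩| = 4, so |H| is a multiple of lcm(2, 4) = 4 and divides |G| = 8.
Closing under the operation: H = {1, -1, i, -i}, so |H| = 4.

4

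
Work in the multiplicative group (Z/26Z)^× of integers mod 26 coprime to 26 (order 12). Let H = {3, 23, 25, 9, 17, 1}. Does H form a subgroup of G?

Yes

|H| = 6 divides |G| = 12, consistent with Lagrange.
H contains the identity, every element's inverse is in H, and H is closed under ·: it is a subgroup.
In fact H = ⟨17⟩.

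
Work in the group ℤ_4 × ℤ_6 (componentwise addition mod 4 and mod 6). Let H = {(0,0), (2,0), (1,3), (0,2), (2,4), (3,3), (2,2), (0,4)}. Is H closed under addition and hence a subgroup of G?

Closure fails: (2,4) + (3,3) = (1,1) ∉ H. So H is not a subgroup.

No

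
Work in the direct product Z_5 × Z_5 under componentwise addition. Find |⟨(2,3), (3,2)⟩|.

5

|⟨(2,3)⟩| = 5 and |⟨(3,2)⟩| = 5, so |H| is a multiple of lcm(5, 5) = 5 and divides |G| = 25.
Closing under the operation: H = {(0,0), (1,4), (2,3), (3,2), (4,1)}, so |H| = 5.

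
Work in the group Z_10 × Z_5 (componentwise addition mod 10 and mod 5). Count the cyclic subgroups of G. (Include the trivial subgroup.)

14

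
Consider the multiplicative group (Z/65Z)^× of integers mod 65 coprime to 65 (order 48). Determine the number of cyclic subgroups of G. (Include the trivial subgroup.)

20

Each element a generates a cyclic subgroup ⟨a⟩; distinct elements may generate the same one (a cyclic group of order d has φ(d) generators).
Cyclic subgroups by order — order 1: 1; order 2: 3; order 3: 1; order 4: 6; order 6: 3; order 12: 6.
Total: 20.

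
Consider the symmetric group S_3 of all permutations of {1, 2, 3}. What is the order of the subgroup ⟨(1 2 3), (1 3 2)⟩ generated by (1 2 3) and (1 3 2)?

3

|⟨(1 2 3)⟩| = 3 and |⟨(1 3 2)⟩| = 3, so |H| is a multiple of lcm(3, 3) = 3 and divides |G| = 6.
Closing under the operation: H = {e, (1 2 3), (1 3 2)}, so |H| = 3.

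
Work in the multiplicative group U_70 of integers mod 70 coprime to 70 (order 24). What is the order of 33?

Compute successive powers of 33 mod 70: 33, 39, 27, 51, 3, 29, 47, 11, …; 33^12 ≡ 1 (mod 70).
So |⟨33⟩| = 12.

12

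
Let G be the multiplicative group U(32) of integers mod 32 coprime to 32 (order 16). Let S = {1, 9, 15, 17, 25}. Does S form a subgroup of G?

|S| = 5 does not divide |G| = 16, so by Lagrange S is not a subgroup.

No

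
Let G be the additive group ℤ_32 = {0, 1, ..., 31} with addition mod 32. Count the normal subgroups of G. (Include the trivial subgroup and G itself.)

G is abelian, so every subgroup is normal.
G has 6 subgroups in total, hence 6 normal subgroups.

6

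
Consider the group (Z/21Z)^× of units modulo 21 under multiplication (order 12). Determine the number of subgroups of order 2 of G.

3

|G| = 12 and 2 | 12, so subgroups of order 2 are possible by Lagrange.
The subgroups of order 2 are: {1, 13}; {1, 20}; {1, 8}.
So G has 3 subgroups of order 2.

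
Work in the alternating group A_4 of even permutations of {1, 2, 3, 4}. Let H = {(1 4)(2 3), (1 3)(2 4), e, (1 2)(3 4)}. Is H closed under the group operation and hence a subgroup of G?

Yes

|H| = 4 divides |G| = 12, consistent with Lagrange.
H contains the identity, every element's inverse is in H, and H is closed under ∘: it is a subgroup.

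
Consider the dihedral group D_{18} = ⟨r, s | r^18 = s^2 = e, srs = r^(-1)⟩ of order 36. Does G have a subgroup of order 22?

22 does not divide |G| = 36, so by Lagrange no subgroup of order 22 exists.

No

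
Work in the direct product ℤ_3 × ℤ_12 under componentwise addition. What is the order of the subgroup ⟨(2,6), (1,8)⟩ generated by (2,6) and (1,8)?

18

|⟨(2,6)⟩| = 6 and |⟨(1,8)⟩| = 3, so |H| is a multiple of lcm(6, 3) = 6 and divides |G| = 36.
Closing under the operation: H = {(0,0), (0,2), (0,4), (0,6), (0,8), (0,10), (1,0), (1,2), (1,4), (1,6), (1,8), (1,10), (2,0), (2,2), (2,4), (2,6), (2,8), (2,10)}, so |H| = 18.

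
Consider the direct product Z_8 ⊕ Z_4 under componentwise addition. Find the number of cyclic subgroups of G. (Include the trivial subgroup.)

14

A cyclic subgroup of order d is generated by each of its φ(d) elements of order d, so the cyclic subgroups of order d number (#elements of order d)/φ(d).
Cyclic subgroups by order — order 1: 1; order 2: 3; order 4: 6; order 8: 4.
Total: 14.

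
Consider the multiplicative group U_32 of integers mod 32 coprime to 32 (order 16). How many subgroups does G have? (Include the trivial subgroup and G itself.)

11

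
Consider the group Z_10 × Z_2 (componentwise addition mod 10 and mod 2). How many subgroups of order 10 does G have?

3

|G| = 20 and 10 | 20, so subgroups of order 10 are possible by Lagrange.
The subgroups of order 10 are: {(0,0), (0,1), (2,0), (2,1), (4,0), (4,1), (6,0), (6,1), (8,0), (8,1)}; {(0,0), (1,0), (2,0), (3,0), (4,0), (5,0), (6,0), (7,0), (8,0), (9,0)}; {(0,0), (1,1), (2,0), (3,1), (4,0), (5,1), (6,0), (7,1), (8,0), (9,1)}.
So G has 3 subgroups of order 10.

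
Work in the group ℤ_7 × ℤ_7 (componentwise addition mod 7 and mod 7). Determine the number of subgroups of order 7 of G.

8

|G| = 49 and 7 | 49, so subgroups of order 7 are possible by Lagrange.
The subgroups of order 7 are: {(0,0), (0,1), (0,2), (0,3), (0,4), (0,5), (0,6)}; {(0,0), (1,0), (2,0), (3,0), (4,0), (5,0), (6,0)}; {(0,0), (1,1), (2,2), (3,3), (4,4), (5,5), (6,6)}; {(0,0), (1,2), (2,4), (3,6), (4,1), (5,3), (6,5)}; … (8 in all).
So G has 8 subgroups of order 7.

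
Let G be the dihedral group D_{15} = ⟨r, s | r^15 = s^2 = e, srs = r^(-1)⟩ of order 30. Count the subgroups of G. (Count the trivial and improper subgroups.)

|G| = 30, so by Lagrange every subgroup order divides 30. Divisors: 1, 2, 3, 5, 6, 10, 15, 30.
Subgroups by order — order 1: 1; order 2: 15; order 3: 1; order 5: 1; order 6: 5; order 10: 3; order 15: 1; order 30: 1.
Total: 1 + 15 + 1 + 1 + 5 + 3 + 1 + 1 = 28.

28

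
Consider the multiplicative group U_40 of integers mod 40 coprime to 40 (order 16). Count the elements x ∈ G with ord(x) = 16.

0

No element of G has order 16 (even though 16 | 16).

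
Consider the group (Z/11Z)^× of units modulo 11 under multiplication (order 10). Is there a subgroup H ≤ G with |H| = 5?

Yes

5 | 10. A subgroup of order 5 is {1, 3, 4, 5, 9}.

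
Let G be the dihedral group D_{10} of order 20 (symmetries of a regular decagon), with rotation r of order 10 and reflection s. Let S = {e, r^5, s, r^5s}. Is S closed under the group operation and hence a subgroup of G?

Yes

|S| = 4 divides |G| = 20, consistent with Lagrange.
S contains the identity, every element's inverse is in S, and S is closed under ·: it is a subgroup.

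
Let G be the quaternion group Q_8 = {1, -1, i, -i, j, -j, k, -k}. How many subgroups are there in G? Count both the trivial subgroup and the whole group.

|G| = 8, so by Lagrange every subgroup order divides 8. Divisors: 1, 2, 4, 8.
Subgroups by order — order 1: 1; order 2: 1; order 4: 3; order 8: 1.
Total: 1 + 1 + 3 + 1 = 6.

6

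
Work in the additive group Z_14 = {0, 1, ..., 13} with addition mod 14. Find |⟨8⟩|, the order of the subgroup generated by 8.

In Z_14, the order of an element a is n/gcd(a, n).
gcd(8, 14) = 2, so |⟨8⟩| = 14/2 = 7.

7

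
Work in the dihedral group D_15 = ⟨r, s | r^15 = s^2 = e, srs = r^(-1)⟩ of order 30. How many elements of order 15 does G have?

The elements of order 15 are: r, r^2, r^4, r^7, r^8, r^11, r^13, r^14.
That's 8.

8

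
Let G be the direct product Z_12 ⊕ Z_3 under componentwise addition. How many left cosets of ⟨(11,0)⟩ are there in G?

3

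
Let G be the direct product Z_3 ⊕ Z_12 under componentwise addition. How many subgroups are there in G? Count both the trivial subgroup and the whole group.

18

|G| = 36, so by Lagrange every subgroup order divides 36. Divisors: 1, 2, 3, 4, 6, 9, 12, 18, 36.
Subgroups by order — order 1: 1; order 2: 1; order 3: 4; order 4: 1; order 6: 4; order 9: 1; order 12: 4; order 18: 1; order 36: 1.
Total: 1 + 1 + 4 + 1 + 4 + 1 + 4 + 1 + 1 = 18.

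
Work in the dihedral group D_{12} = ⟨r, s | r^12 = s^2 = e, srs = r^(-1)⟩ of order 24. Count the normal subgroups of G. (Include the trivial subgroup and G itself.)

9

G has 34 subgroups. Checking conjugation-invariance by order — order 1: 1/1 normal; order 2: 1/13 normal; order 3: 1/1 normal; order 4: 1/7 normal; order 6: 1/5 normal; order 8: 0/3 normal; order 12: 3/3 normal; order 24: 1/1 normal.
Total normal subgroups: 9.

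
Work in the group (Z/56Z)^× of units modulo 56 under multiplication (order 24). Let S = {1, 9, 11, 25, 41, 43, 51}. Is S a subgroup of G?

No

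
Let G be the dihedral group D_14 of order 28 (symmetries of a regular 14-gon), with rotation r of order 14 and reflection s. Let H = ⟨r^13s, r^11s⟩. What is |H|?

14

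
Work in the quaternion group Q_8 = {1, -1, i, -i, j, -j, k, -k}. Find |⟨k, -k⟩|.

4

|⟨k⟩| = 4 and |⟨-k⟩| = 4, so |H| is a multiple of lcm(4, 4) = 4 and divides |G| = 8.
Closing under the operation: H = {1, -1, k, -k}, so |H| = 4.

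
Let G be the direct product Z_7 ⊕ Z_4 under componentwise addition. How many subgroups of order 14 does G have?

|G| = 28 and 14 | 28, so subgroups of order 14 are possible by Lagrange.
The subgroups of order 14 are: {(0,0), (0,2), (1,0), (1,2), (2,0), (2,2), (3,0), (3,2), (4,0), (4,2), (5,0), (5,2), (6,0), (6,2)}.
So G has 1 subgroup of order 14.

1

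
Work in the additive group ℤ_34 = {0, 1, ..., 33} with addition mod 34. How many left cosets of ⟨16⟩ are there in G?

2

|⟨16⟩| = 17 and |G| = 34.
By Lagrange, [G : H] = |G|/|H| = 34/17 = 2.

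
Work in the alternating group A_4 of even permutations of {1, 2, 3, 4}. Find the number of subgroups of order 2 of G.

|G| = 12 and 2 | 12, so subgroups of order 2 are possible by Lagrange.
The subgroups of order 2 are: {e, (1 2)(3 4)}; {e, (1 3)(2 4)}; {e, (1 4)(2 3)}.
So G has 3 subgroups of order 2.

3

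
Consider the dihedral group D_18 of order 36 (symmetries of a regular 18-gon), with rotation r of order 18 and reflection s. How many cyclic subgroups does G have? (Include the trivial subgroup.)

A cyclic subgroup of order d is generated by each of its φ(d) elements of order d, so the cyclic subgroups of order d number (#elements of order d)/φ(d).
Cyclic subgroups by order — order 1: 1; order 2: 19; order 3: 1; order 6: 1; order 9: 1; order 18: 1.
Total: 24.

24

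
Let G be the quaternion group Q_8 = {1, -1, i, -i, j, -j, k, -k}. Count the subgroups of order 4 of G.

3

|G| = 8 and 4 | 8, so subgroups of order 4 are possible by Lagrange.
The subgroups of order 4 are: {1, -1, i, -i}; {1, -1, j, -j}; {1, -1, k, -k}.
So G has 3 subgroups of order 4.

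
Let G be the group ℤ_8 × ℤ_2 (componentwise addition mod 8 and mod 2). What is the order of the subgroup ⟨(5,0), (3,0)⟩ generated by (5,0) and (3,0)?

8

|⟨(5,0)⟩| = 8 and |⟨(3,0)⟩| = 8, so |H| is a multiple of lcm(8, 8) = 8 and divides |G| = 16.
Closing under the operation: H = {(0,0), (1,0), (2,0), (3,0), (4,0), (5,0), (6,0), (7,0)}, so |H| = 8.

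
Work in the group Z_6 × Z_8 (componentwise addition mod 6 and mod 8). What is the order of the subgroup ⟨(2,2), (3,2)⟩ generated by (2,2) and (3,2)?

24

|⟨(2,2)⟩| = 12 and |⟨(3,2)⟩| = 4, so |H| is a multiple of lcm(12, 4) = 12 and divides |G| = 48.
Closing under the operation: H = {(0,0), (0,2), (0,4), (0,6), (1,0), (1,2), (1,4), (1,6), (2,0), (2,2), (2,4), (2,6), (3,0), (3,2), (3,4), (3,6), (4,0), (4,2), (4,4), (4,6), (5,0), (5,2), (5,4), (5,6)}, so |H| = 24.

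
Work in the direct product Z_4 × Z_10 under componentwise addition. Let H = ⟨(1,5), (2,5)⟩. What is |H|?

8

|⟨(1,5)⟩| = 4 and |⟨(2,5)⟩| = 2, so |H| is a multiple of lcm(4, 2) = 4 and divides |G| = 40.
Closing under the operation: H = {(0,0), (0,5), (1,0), (1,5), (2,0), (2,5), (3,0), (3,5)}, so |H| = 8.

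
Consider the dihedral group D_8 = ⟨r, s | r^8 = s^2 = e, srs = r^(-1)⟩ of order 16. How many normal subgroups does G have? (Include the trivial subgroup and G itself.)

G has 19 subgroups. Checking conjugation-invariance by order — order 1: 1/1 normal; order 2: 1/9 normal; order 4: 1/5 normal; order 8: 3/3 normal; order 16: 1/1 normal.
Total normal subgroups: 7.

7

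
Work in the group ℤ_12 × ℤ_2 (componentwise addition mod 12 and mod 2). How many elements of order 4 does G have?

An element (a,b) has order lcm(ord(a), ord(b)); count pairs with lcm equal to 4.
Enumerating gives 4 such elements.

4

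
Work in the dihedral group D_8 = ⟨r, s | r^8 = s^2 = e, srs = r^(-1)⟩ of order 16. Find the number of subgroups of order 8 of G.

3

|G| = 16 and 8 | 16, so subgroups of order 8 are possible by Lagrange.
The subgroups of order 8 are: {e, r, r^2, r^3, r^4, r^5, r^6, r^7}; {e, r^2, r^4, r^6, s, r^2s, r^4s, r^6s}; {e, r^2, r^4, r^6, rs, r^3s, r^5s, r^7s}.
So G has 3 subgroups of order 8.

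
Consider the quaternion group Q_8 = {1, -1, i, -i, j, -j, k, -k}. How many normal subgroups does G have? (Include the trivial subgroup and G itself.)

6

G has 6 subgroups. Checking conjugation-invariance by order — order 1: 1/1 normal; order 2: 1/1 normal; order 4: 3/3 normal; order 8: 1/1 normal.
Total normal subgroups: 6.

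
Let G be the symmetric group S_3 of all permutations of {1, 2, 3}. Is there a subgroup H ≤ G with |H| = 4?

4 does not divide |G| = 6, so by Lagrange no subgroup of order 4 exists.

No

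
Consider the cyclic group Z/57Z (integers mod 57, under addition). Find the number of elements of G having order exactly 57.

In a cyclic group of order 57, the number of elements of order d (for d | 57) is φ(d).
φ(57) = 36.

36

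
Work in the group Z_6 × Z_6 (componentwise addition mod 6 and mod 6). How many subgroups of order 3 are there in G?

4

|G| = 36 and 3 | 36, so subgroups of order 3 are possible by Lagrange.
The subgroups of order 3 are: {(0,0), (0,2), (0,4)}; {(0,0), (2,0), (4,0)}; {(0,0), (2,2), (4,4)}; {(0,0), (2,4), (4,2)}.
So G has 4 subgroups of order 3.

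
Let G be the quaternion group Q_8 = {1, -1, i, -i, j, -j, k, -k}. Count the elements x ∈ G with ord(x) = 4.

6

The elements of order 4 are: i, -i, j, -j, k, -k.
That's 6.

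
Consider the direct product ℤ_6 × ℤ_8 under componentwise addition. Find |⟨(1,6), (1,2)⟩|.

12

|⟨(1,6)⟩| = 12 and |⟨(1,2)⟩| = 12, so |H| is a multiple of lcm(12, 12) = 12 and divides |G| = 48.
Closing under the operation: H = {(0,0), (0,4), (1,2), (1,6), (2,0), (2,4), (3,2), (3,6), (4,0), (4,4), (5,2), (5,6)}, so |H| = 12.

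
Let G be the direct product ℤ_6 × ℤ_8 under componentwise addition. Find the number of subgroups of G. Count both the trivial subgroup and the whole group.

22

|G| = 48, so by Lagrange every subgroup order divides 48. Divisors: 1, 2, 3, 4, 6, 8, 12, 16, 24, 48.
Subgroups by order — order 1: 1; order 2: 3; order 3: 1; order 4: 3; order 6: 3; order 8: 3; order 12: 3; order 16: 1; order 24: 3; order 48: 1.
Total: 1 + 3 + 1 + 3 + 3 + 3 + 3 + 1 + 3 + 1 = 22.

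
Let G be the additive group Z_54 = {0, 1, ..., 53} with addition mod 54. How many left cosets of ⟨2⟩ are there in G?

2

|⟨2⟩| = 27 and |G| = 54.
By Lagrange, [G : H] = |G|/|H| = 54/27 = 2.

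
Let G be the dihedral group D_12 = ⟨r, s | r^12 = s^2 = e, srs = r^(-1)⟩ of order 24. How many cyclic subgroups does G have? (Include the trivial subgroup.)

Group the elements of G by the cyclic subgroup they generate; each cyclic subgroup of order d accounts for φ(d) elements.
Cyclic subgroups by order — order 1: 1; order 2: 13; order 3: 1; order 4: 1; order 6: 1; order 12: 1.
Total: 18.

18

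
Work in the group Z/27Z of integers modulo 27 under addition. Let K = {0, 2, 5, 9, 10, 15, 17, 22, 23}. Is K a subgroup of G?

2 ∈ K but its inverse 25 ∉ K, so K is not a subgroup.

No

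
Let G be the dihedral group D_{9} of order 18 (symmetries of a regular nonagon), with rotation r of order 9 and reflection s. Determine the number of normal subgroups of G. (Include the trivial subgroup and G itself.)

4

G has 16 subgroups. Checking conjugation-invariance by order — order 1: 1/1 normal; order 2: 0/9 normal; order 3: 1/1 normal; order 6: 0/3 normal; order 9: 1/1 normal; order 18: 1/1 normal.
Total normal subgroups: 4.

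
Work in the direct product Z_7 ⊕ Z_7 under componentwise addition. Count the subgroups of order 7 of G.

|G| = 49 and 7 | 49, so subgroups of order 7 are possible by Lagrange.
The subgroups of order 7 are: {(0,0), (0,1), (0,2), (0,3), (0,4), (0,5), (0,6)}; {(0,0), (1,0), (2,0), (3,0), (4,0), (5,0), (6,0)}; {(0,0), (1,1), (2,2), (3,3), (4,4), (5,5), (6,6)}; {(0,0), (1,2), (2,4), (3,6), (4,1), (5,3), (6,5)}; … (8 in all).
So G has 8 subgroups of order 7.

8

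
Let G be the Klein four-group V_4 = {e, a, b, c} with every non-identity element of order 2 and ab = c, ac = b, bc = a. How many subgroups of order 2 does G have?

3

|G| = 4 and 2 | 4, so subgroups of order 2 are possible by Lagrange.
The subgroups of order 2 are: {e, a}; {e, b}; {e, c}.
So G has 3 subgroups of order 2.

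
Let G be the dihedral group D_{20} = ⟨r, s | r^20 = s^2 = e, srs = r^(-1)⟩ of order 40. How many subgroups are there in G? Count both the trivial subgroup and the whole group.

48

|G| = 40, so by Lagrange every subgroup order divides 40. Divisors: 1, 2, 4, 5, 8, 10, 20, 40.
Subgroups by order — order 1: 1; order 2: 21; order 4: 11; order 5: 1; order 8: 5; order 10: 5; order 20: 3; order 40: 1.
Total: 1 + 21 + 11 + 1 + 5 + 5 + 3 + 1 = 48.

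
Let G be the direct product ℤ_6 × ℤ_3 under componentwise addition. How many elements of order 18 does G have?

An element (a,b) has order lcm(ord(a), ord(b)); count pairs with lcm equal to 18.
Enumerating gives 0 such elements.

0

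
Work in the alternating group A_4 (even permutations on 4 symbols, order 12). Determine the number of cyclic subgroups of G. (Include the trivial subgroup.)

8

Group the elements of G by the cyclic subgroup they generate; each cyclic subgroup of order d accounts for φ(d) elements.
Cyclic subgroups by order — order 1: 1; order 2: 3; order 3: 4.
Total: 8.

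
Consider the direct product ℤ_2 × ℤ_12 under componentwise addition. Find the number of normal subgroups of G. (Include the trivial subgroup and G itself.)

16

G is abelian, so every subgroup is normal.
G has 16 subgroups in total, hence 16 normal subgroups.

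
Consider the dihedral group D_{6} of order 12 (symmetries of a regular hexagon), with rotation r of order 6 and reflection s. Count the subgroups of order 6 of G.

|G| = 12 and 6 | 12, so subgroups of order 6 are possible by Lagrange.
The subgroups of order 6 are: {e, r, r^2, r^3, r^4, r^5}; {e, r^2, r^4, s, r^2s, r^4s}; {e, r^2, r^4, rs, r^3s, r^5s}.
So G has 3 subgroups of order 6.

3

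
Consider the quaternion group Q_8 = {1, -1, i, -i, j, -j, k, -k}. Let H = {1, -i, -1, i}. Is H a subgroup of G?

Yes

|H| = 4 divides |G| = 8, consistent with Lagrange.
H contains the identity, every element's inverse is in H, and H is closed under ·: it is a subgroup.
In fact H = ⟨-i⟩.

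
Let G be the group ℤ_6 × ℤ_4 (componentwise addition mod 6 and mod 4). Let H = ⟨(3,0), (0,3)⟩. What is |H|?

8

|⟨(3,0)⟩| = 2 and |⟨(0,3)⟩| = 4, so |H| is a multiple of lcm(2, 4) = 4 and divides |G| = 24.
Closing under the operation: H = {(0,0), (0,1), (0,2), (0,3), (3,0), (3,1), (3,2), (3,3)}, so |H| = 8.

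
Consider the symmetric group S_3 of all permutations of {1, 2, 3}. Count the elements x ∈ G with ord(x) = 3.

2

The elements of order 3 are: (1 2 3), (1 3 2).
That's 2.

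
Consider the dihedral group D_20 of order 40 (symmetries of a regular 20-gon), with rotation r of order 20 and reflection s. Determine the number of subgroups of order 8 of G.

|G| = 40 and 8 | 40, so subgroups of order 8 are possible by Lagrange.
The subgroups of order 8 are: {e, r^5, r^10, r^15, s, r^5s, r^10s, r^15s}; {e, r^5, r^10, r^15, rs, r^6s, r^11s, r^16s}; {e, r^5, r^10, r^15, r^2s, r^7s, r^12s, r^17s}; {e, r^5, r^10, r^15, r^3s, r^8s, r^13s, r^18s}; … (5 in all).
So G has 5 subgroups of order 8.

5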